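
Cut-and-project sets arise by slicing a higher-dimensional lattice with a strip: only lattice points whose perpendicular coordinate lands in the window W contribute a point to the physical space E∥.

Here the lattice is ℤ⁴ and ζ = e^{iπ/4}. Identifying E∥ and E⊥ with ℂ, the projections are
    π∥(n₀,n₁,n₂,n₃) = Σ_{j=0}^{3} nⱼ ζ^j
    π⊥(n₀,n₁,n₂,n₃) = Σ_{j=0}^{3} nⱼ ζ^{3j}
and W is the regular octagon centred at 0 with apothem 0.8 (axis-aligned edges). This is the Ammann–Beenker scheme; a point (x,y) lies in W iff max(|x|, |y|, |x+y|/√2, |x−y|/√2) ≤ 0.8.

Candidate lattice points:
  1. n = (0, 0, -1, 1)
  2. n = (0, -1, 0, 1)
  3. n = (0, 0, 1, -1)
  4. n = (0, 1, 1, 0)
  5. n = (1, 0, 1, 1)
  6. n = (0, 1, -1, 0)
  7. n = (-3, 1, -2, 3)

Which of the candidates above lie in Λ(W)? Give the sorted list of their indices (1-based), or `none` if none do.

With ζ = e^{iπ/4} the internal vectors are ζ^0,ζ^3,ζ^6,ζ^9.
candidate 1: n = (0, 0, -1, 1) → π⊥ ≈ (+0.70711, +1.70711); max(|x|,|y|,|x±y|/√2) = 1.70711 > 0.8 ⇒ ∉ W
candidate 2: n = (0, -1, 0, 1) → π⊥ ≈ (+1.41421, +0.00000); max(|x|,|y|,|x±y|/√2) = 1.41421 > 0.8 ⇒ ∉ W
candidate 3: n = (0, 0, 1, -1) → π⊥ ≈ (-0.70711, -1.70711); max(|x|,|y|,|x±y|/√2) = 1.70711 > 0.8 ⇒ ∉ W
candidate 4: n = (0, 1, 1, 0) → π⊥ ≈ (-0.70711, -0.29289); max(|x|,|y|,|x±y|/√2) = 0.70711 ≤ 0.8 ⇒ ∈ W
candidate 5: n = (1, 0, 1, 1) → π⊥ ≈ (+1.70711, -0.29289); max(|x|,|y|,|x±y|/√2) = 1.70711 > 0.8 ⇒ ∉ W
candidate 6: n = (0, 1, -1, 0) → π⊥ ≈ (-0.70711, +1.70711); max(|x|,|y|,|x±y|/√2) = 1.70711 > 0.8 ⇒ ∉ W
candidate 7: n = (-3, 1, -2, 3) → π⊥ ≈ (-1.58579, +4.82843); max(|x|,|y|,|x±y|/√2) = 4.82843 > 0.8 ⇒ ∉ W

4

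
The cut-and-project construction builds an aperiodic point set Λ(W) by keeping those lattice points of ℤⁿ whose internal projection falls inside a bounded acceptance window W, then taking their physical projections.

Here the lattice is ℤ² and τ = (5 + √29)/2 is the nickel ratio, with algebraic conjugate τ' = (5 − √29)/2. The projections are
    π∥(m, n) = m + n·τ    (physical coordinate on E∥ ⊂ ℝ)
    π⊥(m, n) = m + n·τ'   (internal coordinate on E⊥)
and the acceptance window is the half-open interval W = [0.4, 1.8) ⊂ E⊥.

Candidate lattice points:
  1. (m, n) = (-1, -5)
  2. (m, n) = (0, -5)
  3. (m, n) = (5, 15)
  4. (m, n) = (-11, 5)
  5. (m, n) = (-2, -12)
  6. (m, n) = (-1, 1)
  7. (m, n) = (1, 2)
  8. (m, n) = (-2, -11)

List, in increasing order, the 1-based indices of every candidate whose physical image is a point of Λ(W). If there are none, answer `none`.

τ' = (5−√29)/2 ≈ -0.192582.
#1 (-1,-5): internal coord -1 + (-5)·τ' = -0.037088; -0.037088 ∉ [0.4, 1.8) → out
#2 (0,-5): internal coord 0 + (-5)·τ' = +0.962912; +0.962912 ∈ [0.4, 1.8) → IN Λ
#3 (5,15): internal coord 5 + (15)·τ' = +2.111264; +2.111264 ∉ [0.4, 1.8) → out
#4 (-11,5): internal coord -11 + (5)·τ' = -11.962912; -11.962912 ∉ [0.4, 1.8) → out
#5 (-2,-12): internal coord -2 + (-12)·τ' = +0.310989; +0.310989 ∉ [0.4, 1.8) → out
#6 (-1,1): internal coord -1 + (1)·τ' = -1.192582; -1.192582 ∉ [0.4, 1.8) → out
#7 (1,2): internal coord 1 + (2)·τ' = +0.614835; +0.614835 ∈ [0.4, 1.8) → IN Λ
#8 (-2,-11): internal coord -2 + (-11)·τ' = +0.118406; +0.118406 ∉ [0.4, 1.8) → out

2, 7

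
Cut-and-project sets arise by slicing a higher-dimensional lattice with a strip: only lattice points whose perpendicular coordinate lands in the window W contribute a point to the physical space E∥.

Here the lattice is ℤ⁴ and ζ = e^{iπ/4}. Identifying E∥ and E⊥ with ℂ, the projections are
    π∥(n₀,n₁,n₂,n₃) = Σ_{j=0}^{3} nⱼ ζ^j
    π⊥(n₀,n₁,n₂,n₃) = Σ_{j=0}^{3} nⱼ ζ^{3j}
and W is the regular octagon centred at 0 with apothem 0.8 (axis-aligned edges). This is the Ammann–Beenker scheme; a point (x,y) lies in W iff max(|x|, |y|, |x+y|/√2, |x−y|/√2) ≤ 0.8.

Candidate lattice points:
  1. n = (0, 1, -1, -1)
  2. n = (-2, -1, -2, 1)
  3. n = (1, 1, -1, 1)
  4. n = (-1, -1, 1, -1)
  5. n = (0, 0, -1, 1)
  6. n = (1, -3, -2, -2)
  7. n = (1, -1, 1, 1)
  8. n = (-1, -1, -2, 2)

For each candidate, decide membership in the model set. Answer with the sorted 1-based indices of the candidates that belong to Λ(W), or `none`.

none

With ζ = e^{iπ/4} the internal vectors are ζ^0,ζ^3,ζ^6,ζ^9.
candidate 1: n = (0, 1, -1, -1) → π⊥ ≈ (-1.41421, +1.00000); max(|x|,|y|,|x±y|/√2) = 1.70711 > 0.8 ⇒ ∉ W
candidate 2: n = (-2, -1, -2, 1) → π⊥ ≈ (-0.58579, +2.00000); max(|x|,|y|,|x±y|/√2) = 2.00000 > 0.8 ⇒ ∉ W
candidate 3: n = (1, 1, -1, 1) → π⊥ ≈ (+1.00000, +2.41421); max(|x|,|y|,|x±y|/√2) = 2.41421 > 0.8 ⇒ ∉ W
candidate 4: n = (-1, -1, 1, -1) → π⊥ ≈ (-1.00000, -2.41421); max(|x|,|y|,|x±y|/√2) = 2.41421 > 0.8 ⇒ ∉ W
candidate 5: n = (0, 0, -1, 1) → π⊥ ≈ (+0.70711, +1.70711); max(|x|,|y|,|x±y|/√2) = 1.70711 > 0.8 ⇒ ∉ W
candidate 6: n = (1, -3, -2, -2) → π⊥ ≈ (+1.70711, -1.53553); max(|x|,|y|,|x±y|/√2) = 2.29289 > 0.8 ⇒ ∉ W
candidate 7: n = (1, -1, 1, 1) → π⊥ ≈ (+2.41421, -1.00000); max(|x|,|y|,|x±y|/√2) = 2.41421 > 0.8 ⇒ ∉ W
candidate 8: n = (-1, -1, -2, 2) → π⊥ ≈ (+1.12132, +2.70711); max(|x|,|y|,|x±y|/√2) = 2.70711 > 0.8 ⇒ ∉ W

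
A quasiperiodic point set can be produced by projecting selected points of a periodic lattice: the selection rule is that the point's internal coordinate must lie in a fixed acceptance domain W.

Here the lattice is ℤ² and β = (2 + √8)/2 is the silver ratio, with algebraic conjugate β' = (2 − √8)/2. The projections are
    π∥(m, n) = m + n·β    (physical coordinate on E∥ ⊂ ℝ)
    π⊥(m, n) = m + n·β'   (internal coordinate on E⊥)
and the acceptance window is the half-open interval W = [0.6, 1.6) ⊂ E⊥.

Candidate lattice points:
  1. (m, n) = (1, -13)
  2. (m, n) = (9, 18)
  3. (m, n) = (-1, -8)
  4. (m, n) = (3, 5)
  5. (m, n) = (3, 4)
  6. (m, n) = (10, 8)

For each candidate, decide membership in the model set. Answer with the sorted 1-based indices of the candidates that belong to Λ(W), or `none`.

2, 4, 5

Compute β' = (2−√8)/2 = -0.4142, so π⊥(m,n) = m -0.4142·n.
candidate 1: (m,n)=(1,-13) → π∥ = 1-13·β ≈ -30.3848, π⊥ = 1-13·β' ≈ 6.3848 ∉ [0.6, 1.6) ⇒ out
candidate 2: (m,n)=(9,18) → π∥ = 9+18·β ≈ 52.4558, π⊥ = 9+18·β' ≈ 1.5442 ∈ [0.6, 1.6) ⇒ IN Λ
candidate 3: (m,n)=(-1,-8) → π∥ = -1-8·β ≈ -20.3137, π⊥ = -1-8·β' ≈ 2.3137 ∉ [0.6, 1.6) ⇒ out
candidate 4: (m,n)=(3,5) → π∥ = 3+5·β ≈ 15.0711, π⊥ = 3+5·β' ≈ 0.9289 ∈ [0.6, 1.6) ⇒ IN Λ
candidate 5: (m,n)=(3,4) → π∥ = 3+4·β ≈ 12.6569, π⊥ = 3+4·β' ≈ 1.3431 ∈ [0.6, 1.6) ⇒ IN Λ
candidate 6: (m,n)=(10,8) → π∥ = 10+8·β ≈ 29.3137, π⊥ = 10+8·β' ≈ 6.6863 ∉ [0.6, 1.6) ⇒ out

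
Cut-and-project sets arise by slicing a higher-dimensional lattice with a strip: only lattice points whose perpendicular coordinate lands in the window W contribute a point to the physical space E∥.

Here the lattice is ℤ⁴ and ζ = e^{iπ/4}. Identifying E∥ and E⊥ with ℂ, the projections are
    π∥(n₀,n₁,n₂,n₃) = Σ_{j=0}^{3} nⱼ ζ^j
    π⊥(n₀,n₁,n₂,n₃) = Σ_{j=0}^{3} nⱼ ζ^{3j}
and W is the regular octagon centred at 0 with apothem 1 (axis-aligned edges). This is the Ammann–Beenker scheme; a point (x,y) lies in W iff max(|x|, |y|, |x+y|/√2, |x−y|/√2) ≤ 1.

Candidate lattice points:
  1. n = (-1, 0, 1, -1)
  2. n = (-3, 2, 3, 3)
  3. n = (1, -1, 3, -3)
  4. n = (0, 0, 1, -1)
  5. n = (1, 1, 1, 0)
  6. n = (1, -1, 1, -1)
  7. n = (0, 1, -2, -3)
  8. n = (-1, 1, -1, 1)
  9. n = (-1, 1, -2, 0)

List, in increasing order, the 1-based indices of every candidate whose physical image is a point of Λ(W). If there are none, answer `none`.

5

With ζ = e^{iπ/4} the internal vectors are ζ^0,ζ^3,ζ^6,ζ^9.
candidate 1: n = (-1, 0, 1, -1) → π⊥ ≈ (-1.70711, -1.70711); max(|x|,|y|,|x±y|/√2) = 2.41421 > 1 ⇒ ∉ W
candidate 2: n = (-3, 2, 3, 3) → π⊥ ≈ (-2.29289, +0.53553); max(|x|,|y|,|x±y|/√2) = 2.29289 > 1 ⇒ ∉ W
candidate 3: n = (1, -1, 3, -3) → π⊥ ≈ (-0.41421, -5.82843); max(|x|,|y|,|x±y|/√2) = 5.82843 > 1 ⇒ ∉ W
candidate 4: n = (0, 0, 1, -1) → π⊥ ≈ (-0.70711, -1.70711); max(|x|,|y|,|x±y|/√2) = 1.70711 > 1 ⇒ ∉ W
candidate 5: n = (1, 1, 1, 0) → π⊥ ≈ (+0.29289, -0.29289); max(|x|,|y|,|x±y|/√2) = 0.41421 ≤ 1 ⇒ ∈ W
candidate 6: n = (1, -1, 1, -1) → π⊥ ≈ (+1.00000, -2.41421); max(|x|,|y|,|x±y|/√2) = 2.41421 > 1 ⇒ ∉ W
candidate 7: n = (0, 1, -2, -3) → π⊥ ≈ (-2.82843, +0.58579); max(|x|,|y|,|x±y|/√2) = 2.82843 > 1 ⇒ ∉ W
candidate 8: n = (-1, 1, -1, 1) → π⊥ ≈ (-1.00000, +2.41421); max(|x|,|y|,|x±y|/√2) = 2.41421 > 1 ⇒ ∉ W
candidate 9: n = (-1, 1, -2, 0) → π⊥ ≈ (-1.70711, +2.70711); max(|x|,|y|,|x±y|/√2) = 3.12132 > 1 ⇒ ∉ W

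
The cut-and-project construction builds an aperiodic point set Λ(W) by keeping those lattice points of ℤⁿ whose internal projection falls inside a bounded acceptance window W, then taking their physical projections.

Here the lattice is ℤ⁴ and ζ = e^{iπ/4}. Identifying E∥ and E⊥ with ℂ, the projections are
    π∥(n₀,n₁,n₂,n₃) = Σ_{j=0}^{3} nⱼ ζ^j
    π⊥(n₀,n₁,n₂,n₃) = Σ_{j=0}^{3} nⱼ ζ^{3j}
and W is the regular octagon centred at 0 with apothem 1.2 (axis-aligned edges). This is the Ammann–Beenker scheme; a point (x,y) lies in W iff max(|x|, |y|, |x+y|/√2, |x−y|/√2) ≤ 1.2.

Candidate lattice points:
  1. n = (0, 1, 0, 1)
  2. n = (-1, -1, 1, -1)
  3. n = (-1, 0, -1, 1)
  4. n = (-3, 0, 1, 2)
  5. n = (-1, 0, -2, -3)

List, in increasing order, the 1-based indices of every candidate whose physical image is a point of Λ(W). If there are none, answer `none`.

none

With ζ = e^{iπ/4} the internal vectors are ζ^0,ζ^3,ζ^6,ζ^9.
#1 (0, 1, 0, 1): internal (0.00000, 1.41421); octagon support 1.41421 vs apothem 1.2 → ∉ W
#2 (-1, -1, 1, -1): internal (-1.00000, -2.41421); octagon support 2.41421 vs apothem 1.2 → ∉ W
#3 (-1, 0, -1, 1): internal (-0.29289, 1.70711); octagon support 1.70711 vs apothem 1.2 → ∉ W
#4 (-3, 0, 1, 2): internal (-1.58579, 0.41421); octagon support 1.58579 vs apothem 1.2 → ∉ W
#5 (-1, 0, -2, -3): internal (-3.12132, -0.12132); octagon support 3.12132 vs apothem 1.2 → ∉ W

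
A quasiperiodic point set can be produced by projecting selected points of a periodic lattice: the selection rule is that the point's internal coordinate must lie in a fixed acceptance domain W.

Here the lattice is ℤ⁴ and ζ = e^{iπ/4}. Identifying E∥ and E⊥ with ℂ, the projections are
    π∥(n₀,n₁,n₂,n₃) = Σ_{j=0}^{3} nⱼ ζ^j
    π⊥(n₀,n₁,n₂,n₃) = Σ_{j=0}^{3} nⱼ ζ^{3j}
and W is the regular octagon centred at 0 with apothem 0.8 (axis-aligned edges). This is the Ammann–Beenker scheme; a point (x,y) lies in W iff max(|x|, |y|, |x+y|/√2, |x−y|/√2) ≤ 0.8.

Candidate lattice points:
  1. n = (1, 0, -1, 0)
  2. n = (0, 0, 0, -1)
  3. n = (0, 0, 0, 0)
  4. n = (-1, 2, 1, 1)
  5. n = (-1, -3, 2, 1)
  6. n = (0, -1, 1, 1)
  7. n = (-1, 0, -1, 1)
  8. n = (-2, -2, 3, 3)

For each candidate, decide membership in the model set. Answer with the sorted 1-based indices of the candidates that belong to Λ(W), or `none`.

π⊥(n) = n₀ + n₁ζ³ + n₂ζ⁶ + n₃ζ⁹ where ζ = e^{iπ/4}.
candidate 1: n = (1, 0, -1, 0) → π⊥ ≈ (+1.00000, +1.00000); max(|x|,|y|,|x±y|/√2) = 1.41421 > 0.8 ⇒ ∉ W
candidate 2: n = (0, 0, 0, -1) → π⊥ ≈ (-0.70711, -0.70711); max(|x|,|y|,|x±y|/√2) = 1.00000 > 0.8 ⇒ ∉ W
candidate 3: n = (0, 0, 0, 0) → π⊥ ≈ (+0.00000, +0.00000); max(|x|,|y|,|x±y|/√2) = 0.00000 ≤ 0.8 ⇒ ∈ W
candidate 4: n = (-1, 2, 1, 1) → π⊥ ≈ (-1.70711, +1.12132); max(|x|,|y|,|x±y|/√2) = 2.00000 > 0.8 ⇒ ∉ W
candidate 5: n = (-1, -3, 2, 1) → π⊥ ≈ (+1.82843, -3.41421); max(|x|,|y|,|x±y|/√2) = 3.70711 > 0.8 ⇒ ∉ W
candidate 6: n = (0, -1, 1, 1) → π⊥ ≈ (+1.41421, -1.00000); max(|x|,|y|,|x±y|/√2) = 1.70711 > 0.8 ⇒ ∉ W
candidate 7: n = (-1, 0, -1, 1) → π⊥ ≈ (-0.29289, +1.70711); max(|x|,|y|,|x±y|/√2) = 1.70711 > 0.8 ⇒ ∉ W
candidate 8: n = (-2, -2, 3, 3) → π⊥ ≈ (+1.53553, -2.29289); max(|x|,|y|,|x±y|/√2) = 2.70711 > 0.8 ⇒ ∉ W

3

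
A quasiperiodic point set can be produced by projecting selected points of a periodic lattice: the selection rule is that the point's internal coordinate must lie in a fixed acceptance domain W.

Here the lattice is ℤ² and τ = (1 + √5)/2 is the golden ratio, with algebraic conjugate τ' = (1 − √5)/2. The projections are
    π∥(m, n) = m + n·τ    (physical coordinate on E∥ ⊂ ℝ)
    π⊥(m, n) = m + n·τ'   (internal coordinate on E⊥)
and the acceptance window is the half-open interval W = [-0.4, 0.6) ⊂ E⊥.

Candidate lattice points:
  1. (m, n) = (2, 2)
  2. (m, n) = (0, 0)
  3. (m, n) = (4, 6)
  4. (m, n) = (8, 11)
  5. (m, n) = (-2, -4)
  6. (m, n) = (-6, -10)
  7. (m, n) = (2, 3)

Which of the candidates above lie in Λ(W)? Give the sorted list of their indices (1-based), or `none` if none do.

τ' = (1−√5)/2 ≈ -0.618034.
[1] lift (2,2): star map gives 0.763932; window check -0.4 ≤ 0.763932 < 0.6 is false → out
[2] lift (0,0): star map gives 0.000000; window check -0.4 ≤ 0.000000 < 0.6 is true → IN Λ
[3] lift (4,6): star map gives 0.291796; window check -0.4 ≤ 0.291796 < 0.6 is true → IN Λ
[4] lift (8,11): star map gives 1.201626; window check -0.4 ≤ 1.201626 < 0.6 is false → out
[5] lift (-2,-4): star map gives 0.472136; window check -0.4 ≤ 0.472136 < 0.6 is true → IN Λ
[6] lift (-6,-10): star map gives 0.180340; window check -0.4 ≤ 0.180340 < 0.6 is true → IN Λ
[7] lift (2,3): star map gives 0.145898; window check -0.4 ≤ 0.145898 < 0.6 is true → IN Λ

2, 3, 5, 6, 7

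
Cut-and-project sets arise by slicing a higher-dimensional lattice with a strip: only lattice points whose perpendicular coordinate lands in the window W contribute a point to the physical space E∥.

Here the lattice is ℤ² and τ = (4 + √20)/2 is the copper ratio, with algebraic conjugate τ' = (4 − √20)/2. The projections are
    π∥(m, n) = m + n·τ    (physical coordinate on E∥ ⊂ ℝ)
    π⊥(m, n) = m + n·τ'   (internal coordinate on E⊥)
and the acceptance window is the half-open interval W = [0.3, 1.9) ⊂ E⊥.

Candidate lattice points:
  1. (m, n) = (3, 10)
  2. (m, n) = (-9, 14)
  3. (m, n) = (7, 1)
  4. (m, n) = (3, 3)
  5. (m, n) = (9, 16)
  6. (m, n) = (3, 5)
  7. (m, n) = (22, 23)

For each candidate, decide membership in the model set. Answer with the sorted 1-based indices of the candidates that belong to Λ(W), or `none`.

Numerically τ ≈ 4.23607 and τ' = −1/τ ≈ -0.23607.
[1] lift (3,10): star map gives 0.63932; window check 0.3 ≤ 0.63932 < 1.9 is true → IN Λ
[2] lift (-9,14): star map gives -12.30495; window check 0.3 ≤ -12.30495 < 1.9 is false → out
[3] lift (7,1): star map gives 6.76393; window check 0.3 ≤ 6.76393 < 1.9 is false → out
[4] lift (3,3): star map gives 2.29180; window check 0.3 ≤ 2.29180 < 1.9 is false → out
[5] lift (9,16): star map gives 5.22291; window check 0.3 ≤ 5.22291 < 1.9 is false → out
[6] lift (3,5): star map gives 1.81966; window check 0.3 ≤ 1.81966 < 1.9 is true → IN Λ
[7] lift (22,23): star map gives 16.57044; window check 0.3 ≤ 16.57044 < 1.9 is false → out

1, 6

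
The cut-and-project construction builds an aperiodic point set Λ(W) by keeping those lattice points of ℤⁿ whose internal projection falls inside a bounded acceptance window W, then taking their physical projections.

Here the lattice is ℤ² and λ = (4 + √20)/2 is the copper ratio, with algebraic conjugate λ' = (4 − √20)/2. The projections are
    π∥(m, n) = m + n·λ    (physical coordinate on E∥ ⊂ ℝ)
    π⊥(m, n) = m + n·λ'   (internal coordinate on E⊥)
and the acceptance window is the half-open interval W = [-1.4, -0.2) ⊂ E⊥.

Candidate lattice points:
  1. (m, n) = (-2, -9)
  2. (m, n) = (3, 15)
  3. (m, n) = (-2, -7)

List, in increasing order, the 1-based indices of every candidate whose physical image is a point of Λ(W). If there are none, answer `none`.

2, 3

Compute λ' = (4−√20)/2 = -0.23607, so π⊥(m,n) = m -0.23607·n.
#1 (-2,-9): internal coord -2 + (-9)·λ' = +0.12461; +0.12461 ∉ [-1.4, -0.2) → out
#2 (3,15): internal coord 3 + (15)·λ' = -0.54102; -0.54102 ∈ [-1.4, -0.2) → IN Λ
#3 (-2,-7): internal coord -2 + (-7)·λ' = -0.34752; -0.34752 ∈ [-1.4, -0.2) → IN Λ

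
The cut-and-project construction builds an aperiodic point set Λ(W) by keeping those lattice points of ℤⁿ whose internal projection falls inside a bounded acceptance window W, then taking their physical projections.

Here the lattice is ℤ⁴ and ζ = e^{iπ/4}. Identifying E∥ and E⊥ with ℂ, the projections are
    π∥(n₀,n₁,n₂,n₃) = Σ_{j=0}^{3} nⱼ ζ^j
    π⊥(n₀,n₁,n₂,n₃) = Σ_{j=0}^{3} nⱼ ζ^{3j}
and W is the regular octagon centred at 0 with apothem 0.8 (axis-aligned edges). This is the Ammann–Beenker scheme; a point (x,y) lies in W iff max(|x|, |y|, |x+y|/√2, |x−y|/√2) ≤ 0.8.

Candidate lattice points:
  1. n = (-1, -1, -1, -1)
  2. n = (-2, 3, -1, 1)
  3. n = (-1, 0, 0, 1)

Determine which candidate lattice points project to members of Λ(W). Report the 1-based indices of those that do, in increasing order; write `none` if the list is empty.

Internal map: ζ^{3j} for j=0..3 gives (1,0), (−√2/2,√2/2), (0,−1), (√2/2,√2/2).
candidate 1: n = (-1, -1, -1, -1) → π⊥ ≈ (-1.000000, -0.414214); max(|x|,|y|,|x±y|/√2) = 1.000000 > 0.8 ⇒ ∉ W
candidate 2: n = (-2, 3, -1, 1) → π⊥ ≈ (-3.414214, +3.828427); max(|x|,|y|,|x±y|/√2) = 5.121320 > 0.8 ⇒ ∉ W
candidate 3: n = (-1, 0, 0, 1) → π⊥ ≈ (-0.292893, +0.707107); max(|x|,|y|,|x±y|/√2) = 0.707107 ≤ 0.8 ⇒ ∈ W

3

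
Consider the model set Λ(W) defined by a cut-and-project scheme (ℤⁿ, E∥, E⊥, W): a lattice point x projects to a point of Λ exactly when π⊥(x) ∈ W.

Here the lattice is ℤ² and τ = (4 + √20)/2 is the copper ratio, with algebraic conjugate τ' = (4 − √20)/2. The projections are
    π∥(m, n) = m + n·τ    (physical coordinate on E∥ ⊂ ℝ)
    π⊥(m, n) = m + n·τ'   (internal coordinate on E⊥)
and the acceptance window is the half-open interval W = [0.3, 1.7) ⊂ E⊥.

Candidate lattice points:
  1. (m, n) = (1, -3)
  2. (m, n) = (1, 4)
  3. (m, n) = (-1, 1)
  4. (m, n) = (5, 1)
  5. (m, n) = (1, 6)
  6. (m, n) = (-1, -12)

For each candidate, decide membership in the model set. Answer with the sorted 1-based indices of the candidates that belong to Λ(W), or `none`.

none

Numerically τ ≈ 4.236068 and τ' = −1/τ ≈ -0.236068.
[1] lift (1,-3): star map gives 1.708204; window check 0.3 ≤ 1.708204 < 1.7 is false → out
[2] lift (1,4): star map gives 0.055728; window check 0.3 ≤ 0.055728 < 1.7 is false → out
[3] lift (-1,1): star map gives -1.236068; window check 0.3 ≤ -1.236068 < 1.7 is false → out
[4] lift (5,1): star map gives 4.763932; window check 0.3 ≤ 4.763932 < 1.7 is false → out
[5] lift (1,6): star map gives -0.416408; window check 0.3 ≤ -0.416408 < 1.7 is false → out
[6] lift (-1,-12): star map gives 1.832816; window check 0.3 ≤ 1.832816 < 1.7 is false → out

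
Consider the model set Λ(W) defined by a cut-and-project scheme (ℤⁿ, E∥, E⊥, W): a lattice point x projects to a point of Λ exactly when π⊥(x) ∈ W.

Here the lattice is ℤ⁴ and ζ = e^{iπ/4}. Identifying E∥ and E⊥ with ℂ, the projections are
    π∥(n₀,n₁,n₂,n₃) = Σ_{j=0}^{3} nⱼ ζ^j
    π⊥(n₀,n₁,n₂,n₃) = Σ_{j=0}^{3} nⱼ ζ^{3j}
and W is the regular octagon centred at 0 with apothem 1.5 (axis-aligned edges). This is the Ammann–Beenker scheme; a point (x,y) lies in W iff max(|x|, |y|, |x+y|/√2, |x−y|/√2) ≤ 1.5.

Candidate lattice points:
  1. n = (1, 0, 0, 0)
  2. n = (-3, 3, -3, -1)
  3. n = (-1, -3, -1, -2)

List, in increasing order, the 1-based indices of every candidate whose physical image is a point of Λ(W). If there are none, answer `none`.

With ζ = e^{iπ/4} the internal vectors are ζ^0,ζ^3,ζ^6,ζ^9.
candidate 1: n = (1, 0, 0, 0) → π⊥ ≈ (+1.00000, +0.00000); max(|x|,|y|,|x±y|/√2) = 1.00000 ≤ 1.5 ⇒ ∈ W
candidate 2: n = (-3, 3, -3, -1) → π⊥ ≈ (-5.82843, +4.41421); max(|x|,|y|,|x±y|/√2) = 7.24264 > 1.5 ⇒ ∉ W
candidate 3: n = (-1, -3, -1, -2) → π⊥ ≈ (-0.29289, -2.53553); max(|x|,|y|,|x±y|/√2) = 2.53553 > 1.5 ⇒ ∉ W

1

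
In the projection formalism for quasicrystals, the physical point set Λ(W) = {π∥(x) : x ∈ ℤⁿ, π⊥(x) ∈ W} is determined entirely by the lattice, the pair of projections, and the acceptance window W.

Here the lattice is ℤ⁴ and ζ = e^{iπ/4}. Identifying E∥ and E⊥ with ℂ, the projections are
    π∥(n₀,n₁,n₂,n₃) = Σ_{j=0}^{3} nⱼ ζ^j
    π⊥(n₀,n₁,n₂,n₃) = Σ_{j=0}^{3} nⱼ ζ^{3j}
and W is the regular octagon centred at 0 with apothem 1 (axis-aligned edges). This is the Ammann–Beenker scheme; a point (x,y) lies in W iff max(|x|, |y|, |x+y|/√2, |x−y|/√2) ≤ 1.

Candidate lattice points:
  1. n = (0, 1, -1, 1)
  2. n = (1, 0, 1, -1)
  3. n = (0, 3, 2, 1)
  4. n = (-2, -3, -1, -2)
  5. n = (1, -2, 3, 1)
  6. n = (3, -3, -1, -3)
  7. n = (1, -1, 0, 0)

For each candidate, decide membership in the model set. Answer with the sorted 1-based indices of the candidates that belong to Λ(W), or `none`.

π⊥(n) = n₀ + n₁ζ³ + n₂ζ⁶ + n₃ζ⁹ where ζ = e^{iπ/4}.
#1 (0, 1, -1, 1): internal (0.000000, 2.414214); octagon support 2.414214 vs apothem 1 → ∉ W
#2 (1, 0, 1, -1): internal (0.292893, -1.707107); octagon support 1.707107 vs apothem 1 → ∉ W
#3 (0, 3, 2, 1): internal (-1.414214, 0.828427); octagon support 1.585786 vs apothem 1 → ∉ W
#4 (-2, -3, -1, -2): internal (-1.292893, -2.535534); octagon support 2.707107 vs apothem 1 → ∉ W
#5 (1, -2, 3, 1): internal (3.121320, -3.707107); octagon support 4.828427 vs apothem 1 → ∉ W
#6 (3, -3, -1, -3): internal (3.000000, -3.242641); octagon support 4.414214 vs apothem 1 → ∉ W
#7 (1, -1, 0, 0): internal (1.707107, -0.707107); octagon support 1.707107 vs apothem 1 → ∉ W

none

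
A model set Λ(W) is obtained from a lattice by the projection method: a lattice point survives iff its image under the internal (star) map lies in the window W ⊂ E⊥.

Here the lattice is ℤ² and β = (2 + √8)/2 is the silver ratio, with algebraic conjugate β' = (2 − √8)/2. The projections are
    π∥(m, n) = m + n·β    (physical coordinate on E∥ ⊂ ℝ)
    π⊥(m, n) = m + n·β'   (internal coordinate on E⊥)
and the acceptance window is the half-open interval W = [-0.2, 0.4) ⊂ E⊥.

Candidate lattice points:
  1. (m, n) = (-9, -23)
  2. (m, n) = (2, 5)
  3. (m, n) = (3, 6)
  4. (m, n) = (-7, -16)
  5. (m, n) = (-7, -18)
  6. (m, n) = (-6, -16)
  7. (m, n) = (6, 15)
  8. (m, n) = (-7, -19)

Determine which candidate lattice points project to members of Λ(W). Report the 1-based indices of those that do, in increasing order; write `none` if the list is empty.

β' = (2−√8)/2 ≈ -0.41421.
[1] lift (-9,-23): star map gives 0.52691; window check -0.2 ≤ 0.52691 < 0.4 is false → out
[2] lift (2,5): star map gives -0.07107; window check -0.2 ≤ -0.07107 < 0.4 is true → IN Λ
[3] lift (3,6): star map gives 0.51472; window check -0.2 ≤ 0.51472 < 0.4 is false → out
[4] lift (-7,-16): star map gives -0.37258; window check -0.2 ≤ -0.37258 < 0.4 is false → out
[5] lift (-7,-18): star map gives 0.45584; window check -0.2 ≤ 0.45584 < 0.4 is false → out
[6] lift (-6,-16): star map gives 0.62742; window check -0.2 ≤ 0.62742 < 0.4 is false → out
[7] lift (6,15): star map gives -0.21320; window check -0.2 ≤ -0.21320 < 0.4 is false → out
[8] lift (-7,-19): star map gives 0.87006; window check -0.2 ≤ 0.87006 < 0.4 is false → out

2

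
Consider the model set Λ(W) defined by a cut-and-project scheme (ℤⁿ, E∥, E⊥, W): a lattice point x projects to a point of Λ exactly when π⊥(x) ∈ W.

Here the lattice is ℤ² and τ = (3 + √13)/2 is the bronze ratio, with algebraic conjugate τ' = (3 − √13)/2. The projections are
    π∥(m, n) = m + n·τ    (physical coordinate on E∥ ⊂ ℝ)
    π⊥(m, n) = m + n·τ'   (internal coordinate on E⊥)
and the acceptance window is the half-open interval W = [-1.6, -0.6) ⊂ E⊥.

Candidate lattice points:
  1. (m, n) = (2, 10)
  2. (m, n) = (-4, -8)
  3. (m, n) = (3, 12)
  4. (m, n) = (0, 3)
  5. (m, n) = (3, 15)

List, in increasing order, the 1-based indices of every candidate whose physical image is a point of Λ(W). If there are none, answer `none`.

1, 2, 3, 4, 5

Compute τ' = (3−√13)/2 = -0.302776, so π⊥(m,n) = m -0.302776·n.
candidate 1: (m,n)=(2,10) → π∥ = 2+10·τ ≈ 35.027756, π⊥ = 2+10·τ' ≈ -1.027756 ∈ [-1.6, -0.6) ⇒ IN Λ
candidate 2: (m,n)=(-4,-8) → π∥ = -4-8·τ ≈ -30.422205, π⊥ = -4-8·τ' ≈ -1.577795 ∈ [-1.6, -0.6) ⇒ IN Λ
candidate 3: (m,n)=(3,12) → π∥ = 3+12·τ ≈ 42.633308, π⊥ = 3+12·τ' ≈ -0.633308 ∈ [-1.6, -0.6) ⇒ IN Λ
candidate 4: (m,n)=(0,3) → π∥ = 0+3·τ ≈ 9.908327, π⊥ = 0+3·τ' ≈ -0.908327 ∈ [-1.6, -0.6) ⇒ IN Λ
candidate 5: (m,n)=(3,15) → π∥ = 3+15·τ ≈ 52.541635, π⊥ = 3+15·τ' ≈ -1.541635 ∈ [-1.6, -0.6) ⇒ IN Λ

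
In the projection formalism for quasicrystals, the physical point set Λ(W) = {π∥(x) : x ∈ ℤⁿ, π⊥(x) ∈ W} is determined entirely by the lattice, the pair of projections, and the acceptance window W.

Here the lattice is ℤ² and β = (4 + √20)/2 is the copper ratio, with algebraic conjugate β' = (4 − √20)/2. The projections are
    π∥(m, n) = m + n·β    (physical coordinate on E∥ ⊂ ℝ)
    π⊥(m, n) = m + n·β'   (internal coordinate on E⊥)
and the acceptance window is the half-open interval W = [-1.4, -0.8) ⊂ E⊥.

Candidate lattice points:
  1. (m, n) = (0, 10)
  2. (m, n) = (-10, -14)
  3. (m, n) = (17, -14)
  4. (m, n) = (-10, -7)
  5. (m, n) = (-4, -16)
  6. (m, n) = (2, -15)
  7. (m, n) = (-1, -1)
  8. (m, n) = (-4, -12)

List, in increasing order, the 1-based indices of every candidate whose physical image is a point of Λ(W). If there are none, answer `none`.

Compute β' = (4−√20)/2 = -0.236068, so π⊥(m,n) = m -0.236068·n.
#1 (0,10): internal coord 0 + (10)·β' = -2.360680; -2.360680 ∉ [-1.4, -0.8) → out
#2 (-10,-14): internal coord -10 + (-14)·β' = -6.695048; -6.695048 ∉ [-1.4, -0.8) → out
#3 (17,-14): internal coord 17 + (-14)·β' = +20.304952; +20.304952 ∉ [-1.4, -0.8) → out
#4 (-10,-7): internal coord -10 + (-7)·β' = -8.347524; -8.347524 ∉ [-1.4, -0.8) → out
#5 (-4,-16): internal coord -4 + (-16)·β' = -0.222912; -0.222912 ∉ [-1.4, -0.8) → out
#6 (2,-15): internal coord 2 + (-15)·β' = +5.541020; +5.541020 ∉ [-1.4, -0.8) → out
#7 (-1,-1): internal coord -1 + (-1)·β' = -0.763932; -0.763932 ∉ [-1.4, -0.8) → out
#8 (-4,-12): internal coord -4 + (-12)·β' = -1.167184; -1.167184 ∈ [-1.4, -0.8) → IN Λ

8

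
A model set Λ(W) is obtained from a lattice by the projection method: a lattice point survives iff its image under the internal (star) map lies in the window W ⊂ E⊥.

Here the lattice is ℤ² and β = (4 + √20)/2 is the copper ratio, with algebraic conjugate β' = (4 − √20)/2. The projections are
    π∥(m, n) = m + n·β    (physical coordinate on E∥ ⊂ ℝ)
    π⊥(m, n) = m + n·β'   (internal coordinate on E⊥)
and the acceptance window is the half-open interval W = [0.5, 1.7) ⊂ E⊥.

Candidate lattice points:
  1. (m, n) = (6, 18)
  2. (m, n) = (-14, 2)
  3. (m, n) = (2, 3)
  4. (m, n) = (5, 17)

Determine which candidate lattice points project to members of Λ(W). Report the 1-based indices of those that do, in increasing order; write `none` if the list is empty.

β' = (4−√20)/2 ≈ -0.23607.
[1] lift (6,18): star map gives 1.75078; window check 0.5 ≤ 1.75078 < 1.7 is false → out
[2] lift (-14,2): star map gives -14.47214; window check 0.5 ≤ -14.47214 < 1.7 is false → out
[3] lift (2,3): star map gives 1.29180; window check 0.5 ≤ 1.29180 < 1.7 is true → IN Λ
[4] lift (5,17): star map gives 0.98684; window check 0.5 ≤ 0.98684 < 1.7 is true → IN Λ

3, 4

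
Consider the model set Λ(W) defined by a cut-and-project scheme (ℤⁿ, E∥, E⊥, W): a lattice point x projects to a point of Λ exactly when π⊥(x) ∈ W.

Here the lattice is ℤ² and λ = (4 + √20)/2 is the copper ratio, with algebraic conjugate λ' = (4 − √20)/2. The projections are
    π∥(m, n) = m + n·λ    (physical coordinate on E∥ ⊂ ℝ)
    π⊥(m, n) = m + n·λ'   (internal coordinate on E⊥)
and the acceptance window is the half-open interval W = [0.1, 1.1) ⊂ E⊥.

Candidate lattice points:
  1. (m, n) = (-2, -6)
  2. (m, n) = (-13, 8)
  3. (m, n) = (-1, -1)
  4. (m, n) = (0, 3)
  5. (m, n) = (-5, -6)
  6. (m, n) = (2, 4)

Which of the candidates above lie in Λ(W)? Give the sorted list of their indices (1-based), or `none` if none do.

λ' = (4−√20)/2 ≈ -0.236068.
[1] lift (-2,-6): star map gives -0.583592; window check 0.1 ≤ -0.583592 < 1.1 is false → out
[2] lift (-13,8): star map gives -14.888544; window check 0.1 ≤ -14.888544 < 1.1 is false → out
[3] lift (-1,-1): star map gives -0.763932; window check 0.1 ≤ -0.763932 < 1.1 is false → out
[4] lift (0,3): star map gives -0.708204; window check 0.1 ≤ -0.708204 < 1.1 is false → out
[5] lift (-5,-6): star map gives -3.583592; window check 0.1 ≤ -3.583592 < 1.1 is false → out
[6] lift (2,4): star map gives 1.055728; window check 0.1 ≤ 1.055728 < 1.1 is true → IN Λ

6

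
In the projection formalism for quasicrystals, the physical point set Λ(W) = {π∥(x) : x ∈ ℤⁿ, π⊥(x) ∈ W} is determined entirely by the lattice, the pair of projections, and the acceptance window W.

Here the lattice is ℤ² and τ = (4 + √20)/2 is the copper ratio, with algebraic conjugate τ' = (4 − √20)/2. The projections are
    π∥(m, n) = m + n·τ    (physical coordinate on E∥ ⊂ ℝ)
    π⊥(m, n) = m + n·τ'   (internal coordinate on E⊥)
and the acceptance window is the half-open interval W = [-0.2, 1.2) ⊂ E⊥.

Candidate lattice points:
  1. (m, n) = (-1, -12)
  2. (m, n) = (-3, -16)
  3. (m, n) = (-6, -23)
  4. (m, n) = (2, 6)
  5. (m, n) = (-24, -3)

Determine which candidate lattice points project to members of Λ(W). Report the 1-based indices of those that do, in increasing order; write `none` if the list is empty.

2, 4

Compute τ' = (4−√20)/2 = -0.236068, so π⊥(m,n) = m -0.236068·n.
[1] lift (-1,-12): star map gives 1.832816; window check -0.2 ≤ 1.832816 < 1.2 is false → out
[2] lift (-3,-16): star map gives 0.777088; window check -0.2 ≤ 0.777088 < 1.2 is true → IN Λ
[3] lift (-6,-23): star map gives -0.570437; window check -0.2 ≤ -0.570437 < 1.2 is false → out
[4] lift (2,6): star map gives 0.583592; window check -0.2 ≤ 0.583592 < 1.2 is true → IN Λ
[5] lift (-24,-3): star map gives -23.291796; window check -0.2 ≤ -23.291796 < 1.2 is false → out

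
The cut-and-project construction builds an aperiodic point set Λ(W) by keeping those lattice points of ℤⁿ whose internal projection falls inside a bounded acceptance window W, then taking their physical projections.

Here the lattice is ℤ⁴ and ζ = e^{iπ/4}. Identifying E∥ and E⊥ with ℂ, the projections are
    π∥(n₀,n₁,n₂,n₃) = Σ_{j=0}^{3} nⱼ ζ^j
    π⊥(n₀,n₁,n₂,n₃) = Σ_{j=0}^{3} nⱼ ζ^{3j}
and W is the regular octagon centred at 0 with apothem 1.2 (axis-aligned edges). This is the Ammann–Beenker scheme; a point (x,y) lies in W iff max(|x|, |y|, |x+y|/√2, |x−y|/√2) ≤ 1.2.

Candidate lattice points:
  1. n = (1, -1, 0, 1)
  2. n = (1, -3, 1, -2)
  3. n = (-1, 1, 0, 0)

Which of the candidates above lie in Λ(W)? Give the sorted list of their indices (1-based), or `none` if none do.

π⊥(n) = n₀ + n₁ζ³ + n₂ζ⁶ + n₃ζ⁹ where ζ = e^{iπ/4}.
candidate 1: n = (1, -1, 0, 1) → π⊥ ≈ (+2.41421, +0.00000); max(|x|,|y|,|x±y|/√2) = 2.41421 > 1.2 ⇒ ∉ W
candidate 2: n = (1, -3, 1, -2) → π⊥ ≈ (+1.70711, -4.53553); max(|x|,|y|,|x±y|/√2) = 4.53553 > 1.2 ⇒ ∉ W
candidate 3: n = (-1, 1, 0, 0) → π⊥ ≈ (-1.70711, +0.70711); max(|x|,|y|,|x±y|/√2) = 1.70711 > 1.2 ⇒ ∉ W

none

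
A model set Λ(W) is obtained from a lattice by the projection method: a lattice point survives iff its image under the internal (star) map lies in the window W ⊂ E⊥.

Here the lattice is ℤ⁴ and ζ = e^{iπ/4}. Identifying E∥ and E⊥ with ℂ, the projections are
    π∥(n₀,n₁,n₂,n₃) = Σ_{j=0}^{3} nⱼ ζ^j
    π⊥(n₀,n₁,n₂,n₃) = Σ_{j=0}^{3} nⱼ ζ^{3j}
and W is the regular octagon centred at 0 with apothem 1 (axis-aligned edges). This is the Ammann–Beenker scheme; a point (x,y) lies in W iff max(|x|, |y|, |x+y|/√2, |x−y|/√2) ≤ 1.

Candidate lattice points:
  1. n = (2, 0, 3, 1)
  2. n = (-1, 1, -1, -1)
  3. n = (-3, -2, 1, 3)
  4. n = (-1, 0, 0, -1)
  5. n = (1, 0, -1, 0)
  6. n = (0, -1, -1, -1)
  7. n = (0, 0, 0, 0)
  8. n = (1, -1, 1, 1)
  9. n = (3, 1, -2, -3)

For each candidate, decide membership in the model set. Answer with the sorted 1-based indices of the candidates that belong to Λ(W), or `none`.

Internal map: ζ^{3j} for j=0..3 gives (1,0), (−√2/2,√2/2), (0,−1), (√2/2,√2/2).
#1 (2, 0, 3, 1): internal (2.707107, -2.292893); octagon support 3.535534 vs apothem 1 → ∉ W
#2 (-1, 1, -1, -1): internal (-2.414214, 1.000000); octagon support 2.414214 vs apothem 1 → ∉ W
#3 (-3, -2, 1, 3): internal (0.535534, -0.292893); octagon support 0.585786 vs apothem 1 → ∈ W
#4 (-1, 0, 0, -1): internal (-1.707107, -0.707107); octagon support 1.707107 vs apothem 1 → ∉ W
#5 (1, 0, -1, 0): internal (1.000000, 1.000000); octagon support 1.414214 vs apothem 1 → ∉ W
#6 (0, -1, -1, -1): internal (0.000000, -0.414214); octagon support 0.414214 vs apothem 1 → ∈ W
#7 (0, 0, 0, 0): internal (0.000000, 0.000000); octagon support 0.000000 vs apothem 1 → ∈ W
#8 (1, -1, 1, 1): internal (2.414214, -1.000000); octagon support 2.414214 vs apothem 1 → ∉ W
#9 (3, 1, -2, -3): internal (0.171573, 0.585786); octagon support 0.585786 vs apothem 1 → ∈ W

3, 6, 7, 9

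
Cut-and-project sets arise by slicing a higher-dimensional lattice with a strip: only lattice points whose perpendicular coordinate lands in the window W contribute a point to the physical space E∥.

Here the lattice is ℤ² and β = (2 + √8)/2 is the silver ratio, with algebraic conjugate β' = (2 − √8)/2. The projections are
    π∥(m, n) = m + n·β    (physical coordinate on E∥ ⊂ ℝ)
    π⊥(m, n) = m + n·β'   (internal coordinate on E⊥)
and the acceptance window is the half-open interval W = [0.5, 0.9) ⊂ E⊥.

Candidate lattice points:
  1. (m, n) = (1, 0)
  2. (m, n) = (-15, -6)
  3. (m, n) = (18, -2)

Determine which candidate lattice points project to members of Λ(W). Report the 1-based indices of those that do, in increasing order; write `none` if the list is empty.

none

Numerically β ≈ 2.414214 and β' = −1/β ≈ -0.414214.
#1 (1,0): internal coord 1 + (0)·β' = +1.000000; +1.000000 ∉ [0.5, 0.9) → out
#2 (-15,-6): internal coord -15 + (-6)·β' = -12.514719; -12.514719 ∉ [0.5, 0.9) → out
#3 (18,-2): internal coord 18 + (-2)·β' = +18.828427; +18.828427 ∉ [0.5, 0.9) → out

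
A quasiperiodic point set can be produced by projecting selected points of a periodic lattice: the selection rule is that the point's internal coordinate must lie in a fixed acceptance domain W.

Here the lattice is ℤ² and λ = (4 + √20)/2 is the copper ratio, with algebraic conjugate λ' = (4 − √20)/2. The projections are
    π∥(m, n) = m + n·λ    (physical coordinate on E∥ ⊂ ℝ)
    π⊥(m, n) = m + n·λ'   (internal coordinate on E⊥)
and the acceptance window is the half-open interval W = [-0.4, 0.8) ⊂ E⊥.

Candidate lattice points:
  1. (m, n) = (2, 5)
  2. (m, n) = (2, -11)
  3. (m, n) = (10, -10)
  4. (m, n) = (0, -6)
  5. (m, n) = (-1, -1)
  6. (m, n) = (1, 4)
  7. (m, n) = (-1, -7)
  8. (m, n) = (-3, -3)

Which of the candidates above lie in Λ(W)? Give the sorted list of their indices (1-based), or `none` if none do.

λ' = (4−√20)/2 ≈ -0.2361.
candidate 1: (m,n)=(2,5) → π∥ = 2+5·λ ≈ 23.1803, π⊥ = 2+5·λ' ≈ 0.8197 ∉ [-0.4, 0.8) ⇒ out
candidate 2: (m,n)=(2,-11) → π∥ = 2-11·λ ≈ -44.5967, π⊥ = 2-11·λ' ≈ 4.5967 ∉ [-0.4, 0.8) ⇒ out
candidate 3: (m,n)=(10,-10) → π∥ = 10-10·λ ≈ -32.3607, π⊥ = 10-10·λ' ≈ 12.3607 ∉ [-0.4, 0.8) ⇒ out
candidate 4: (m,n)=(0,-6) → π∥ = 0-6·λ ≈ -25.4164, π⊥ = 0-6·λ' ≈ 1.4164 ∉ [-0.4, 0.8) ⇒ out
candidate 5: (m,n)=(-1,-1) → π∥ = -1-1·λ ≈ -5.2361, π⊥ = -1-1·λ' ≈ -0.7639 ∉ [-0.4, 0.8) ⇒ out
candidate 6: (m,n)=(1,4) → π∥ = 1+4·λ ≈ 17.9443, π⊥ = 1+4·λ' ≈ 0.0557 ∈ [-0.4, 0.8) ⇒ IN Λ
candidate 7: (m,n)=(-1,-7) → π∥ = -1-7·λ ≈ -30.6525, π⊥ = -1-7·λ' ≈ 0.6525 ∈ [-0.4, 0.8) ⇒ IN Λ
candidate 8: (m,n)=(-3,-3) → π∥ = -3-3·λ ≈ -15.7082, π⊥ = -3-3·λ' ≈ -2.2918 ∉ [-0.4, 0.8) ⇒ out

6, 7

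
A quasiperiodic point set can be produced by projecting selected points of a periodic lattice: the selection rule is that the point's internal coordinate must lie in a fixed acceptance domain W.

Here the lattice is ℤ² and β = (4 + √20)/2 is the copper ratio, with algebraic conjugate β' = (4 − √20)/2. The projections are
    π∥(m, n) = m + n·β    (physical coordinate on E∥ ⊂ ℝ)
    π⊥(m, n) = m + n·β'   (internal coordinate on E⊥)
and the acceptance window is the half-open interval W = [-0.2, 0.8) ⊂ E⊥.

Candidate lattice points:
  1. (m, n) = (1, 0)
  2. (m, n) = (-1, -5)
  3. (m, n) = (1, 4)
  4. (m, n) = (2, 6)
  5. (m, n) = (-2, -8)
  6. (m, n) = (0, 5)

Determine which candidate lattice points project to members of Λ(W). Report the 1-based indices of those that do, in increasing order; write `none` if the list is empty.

2, 3, 4, 5

Numerically β ≈ 4.23607 and β' = −1/β ≈ -0.23607.
#1 (1,0): internal coord 1 + (0)·β' = +1.00000; +1.00000 ∉ [-0.2, 0.8) → out
#2 (-1,-5): internal coord -1 + (-5)·β' = +0.18034; +0.18034 ∈ [-0.2, 0.8) → IN Λ
#3 (1,4): internal coord 1 + (4)·β' = +0.05573; +0.05573 ∈ [-0.2, 0.8) → IN Λ
#4 (2,6): internal coord 2 + (6)·β' = +0.58359; +0.58359 ∈ [-0.2, 0.8) → IN Λ
#5 (-2,-8): internal coord -2 + (-8)·β' = -0.11146; -0.11146 ∈ [-0.2, 0.8) → IN Λ
#6 (0,5): internal coord 0 + (5)·β' = -1.18034; -1.18034 ∉ [-0.2, 0.8) → out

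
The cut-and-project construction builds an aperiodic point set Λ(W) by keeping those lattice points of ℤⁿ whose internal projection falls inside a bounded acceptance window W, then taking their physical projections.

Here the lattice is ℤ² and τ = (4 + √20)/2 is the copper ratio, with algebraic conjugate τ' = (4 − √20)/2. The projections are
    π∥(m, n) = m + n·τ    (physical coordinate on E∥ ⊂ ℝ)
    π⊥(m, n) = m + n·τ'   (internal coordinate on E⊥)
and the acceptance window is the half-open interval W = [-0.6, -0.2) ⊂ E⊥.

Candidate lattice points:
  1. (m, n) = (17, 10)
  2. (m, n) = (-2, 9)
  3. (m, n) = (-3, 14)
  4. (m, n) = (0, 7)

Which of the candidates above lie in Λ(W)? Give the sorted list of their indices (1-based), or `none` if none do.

none

Compute τ' = (4−√20)/2 = -0.236068, so π⊥(m,n) = m -0.236068·n.
[1] lift (17,10): star map gives 14.639320; window check -0.6 ≤ 14.639320 < -0.2 is false → out
[2] lift (-2,9): star map gives -4.124612; window check -0.6 ≤ -4.124612 < -0.2 is false → out
[3] lift (-3,14): star map gives -6.304952; window check -0.6 ≤ -6.304952 < -0.2 is false → out
[4] lift (0,7): star map gives -1.652476; window check -0.6 ≤ -1.652476 < -0.2 is false → out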